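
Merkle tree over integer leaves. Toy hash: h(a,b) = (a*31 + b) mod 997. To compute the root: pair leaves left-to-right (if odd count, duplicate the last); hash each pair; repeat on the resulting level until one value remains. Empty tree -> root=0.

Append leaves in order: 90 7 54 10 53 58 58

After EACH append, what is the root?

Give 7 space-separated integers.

After append 90 (leaves=[90]):
  L0: [90]
  root=90
After append 7 (leaves=[90, 7]):
  L0: [90, 7]
  L1: h(90,7)=(90*31+7)%997=803 -> [803]
  root=803
After append 54 (leaves=[90, 7, 54]):
  L0: [90, 7, 54]
  L1: h(90,7)=(90*31+7)%997=803 h(54,54)=(54*31+54)%997=731 -> [803, 731]
  L2: h(803,731)=(803*31+731)%997=699 -> [699]
  root=699
After append 10 (leaves=[90, 7, 54, 10]):
  L0: [90, 7, 54, 10]
  L1: h(90,7)=(90*31+7)%997=803 h(54,10)=(54*31+10)%997=687 -> [803, 687]
  L2: h(803,687)=(803*31+687)%997=655 -> [655]
  root=655
After append 53 (leaves=[90, 7, 54, 10, 53]):
  L0: [90, 7, 54, 10, 53]
  L1: h(90,7)=(90*31+7)%997=803 h(54,10)=(54*31+10)%997=687 h(53,53)=(53*31+53)%997=699 -> [803, 687, 699]
  L2: h(803,687)=(803*31+687)%997=655 h(699,699)=(699*31+699)%997=434 -> [655, 434]
  L3: h(655,434)=(655*31+434)%997=799 -> [799]
  root=799
After append 58 (leaves=[90, 7, 54, 10, 53, 58]):
  L0: [90, 7, 54, 10, 53, 58]
  L1: h(90,7)=(90*31+7)%997=803 h(54,10)=(54*31+10)%997=687 h(53,58)=(53*31+58)%997=704 -> [803, 687, 704]
  L2: h(803,687)=(803*31+687)%997=655 h(704,704)=(704*31+704)%997=594 -> [655, 594]
  L3: h(655,594)=(655*31+594)%997=959 -> [959]
  root=959
After append 58 (leaves=[90, 7, 54, 10, 53, 58, 58]):
  L0: [90, 7, 54, 10, 53, 58, 58]
  L1: h(90,7)=(90*31+7)%997=803 h(54,10)=(54*31+10)%997=687 h(53,58)=(53*31+58)%997=704 h(58,58)=(58*31+58)%997=859 -> [803, 687, 704, 859]
  L2: h(803,687)=(803*31+687)%997=655 h(704,859)=(704*31+859)%997=749 -> [655, 749]
  L3: h(655,749)=(655*31+749)%997=117 -> [117]
  root=117

Answer: 90 803 699 655 799 959 117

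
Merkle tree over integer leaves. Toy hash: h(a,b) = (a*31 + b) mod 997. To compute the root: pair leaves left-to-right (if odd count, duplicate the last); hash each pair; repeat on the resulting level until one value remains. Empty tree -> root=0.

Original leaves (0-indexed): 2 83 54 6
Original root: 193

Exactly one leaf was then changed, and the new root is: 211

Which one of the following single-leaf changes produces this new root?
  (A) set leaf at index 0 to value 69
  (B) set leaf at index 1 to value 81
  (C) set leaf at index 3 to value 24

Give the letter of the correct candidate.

Answer: C

Derivation:
Original leaves: [2, 83, 54, 6]
Target new root: 211
Try each candidate change and compute the resulting root:
Candidate A: set leaf[0] = 69 -> leaves = [69, 83, 54, 6]
  L0: [69, 83, 54, 6]
  L1: h(69,83)=(69*31+83)%997=228 h(54,6)=(54*31+6)%997=683 -> [228, 683]
  L2: h(228,683)=(228*31+683)%997=772 -> [772]
  root = 772 != target 211
Candidate B: set leaf[1] = 81 -> leaves = [2, 81, 54, 6]
  L0: [2, 81, 54, 6]
  L1: h(2,81)=(2*31+81)%997=143 h(54,6)=(54*31+6)%997=683 -> [143, 683]
  L2: h(143,683)=(143*31+683)%997=131 -> [131]
  root = 131 != target 211
Candidate C: set leaf[3] = 24 -> leaves = [2, 83, 54, 24]
  L0: [2, 83, 54, 24]
  L1: h(2,83)=(2*31+83)%997=145 h(54,24)=(54*31+24)%997=701 -> [145, 701]
  L2: h(145,701)=(145*31+701)%997=211 -> [211]
  root = 211 == target 211  ** MATCH **
Candidate C produces the target root.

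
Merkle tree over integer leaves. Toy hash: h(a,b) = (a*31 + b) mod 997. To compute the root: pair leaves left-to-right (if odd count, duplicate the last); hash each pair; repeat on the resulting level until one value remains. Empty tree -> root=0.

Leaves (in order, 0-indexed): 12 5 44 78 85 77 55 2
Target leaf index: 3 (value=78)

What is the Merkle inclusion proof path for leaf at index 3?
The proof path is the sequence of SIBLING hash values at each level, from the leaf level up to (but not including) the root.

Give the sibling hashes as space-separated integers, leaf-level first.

Answer: 44 377 37

Derivation:
L0 (leaves): [12, 5, 44, 78, 85, 77, 55, 2], target index=3
L1: h(12,5)=(12*31+5)%997=377 [pair 0] h(44,78)=(44*31+78)%997=445 [pair 1] h(85,77)=(85*31+77)%997=718 [pair 2] h(55,2)=(55*31+2)%997=710 [pair 3] -> [377, 445, 718, 710]
  Sibling for proof at L0: 44
L2: h(377,445)=(377*31+445)%997=168 [pair 0] h(718,710)=(718*31+710)%997=37 [pair 1] -> [168, 37]
  Sibling for proof at L1: 377
L3: h(168,37)=(168*31+37)%997=260 [pair 0] -> [260]
  Sibling for proof at L2: 37
Root: 260
Proof path (sibling hashes from leaf to root): [44, 377, 37]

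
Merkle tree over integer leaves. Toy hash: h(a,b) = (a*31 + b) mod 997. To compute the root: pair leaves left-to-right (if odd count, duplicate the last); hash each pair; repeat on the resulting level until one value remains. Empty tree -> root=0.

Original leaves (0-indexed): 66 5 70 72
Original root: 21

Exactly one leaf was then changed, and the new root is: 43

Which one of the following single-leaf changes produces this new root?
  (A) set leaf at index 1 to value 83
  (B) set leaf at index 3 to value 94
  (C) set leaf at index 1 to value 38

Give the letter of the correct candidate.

Answer: B

Derivation:
Original leaves: [66, 5, 70, 72]
Target new root: 43
Try each candidate change and compute the resulting root:
Candidate A: set leaf[1] = 83 -> leaves = [66, 83, 70, 72]
  L0: [66, 83, 70, 72]
  L1: h(66,83)=(66*31+83)%997=135 h(70,72)=(70*31+72)%997=248 -> [135, 248]
  L2: h(135,248)=(135*31+248)%997=445 -> [445]
  root = 445 != target 43
Candidate B: set leaf[3] = 94 -> leaves = [66, 5, 70, 94]
  L0: [66, 5, 70, 94]
  L1: h(66,5)=(66*31+5)%997=57 h(70,94)=(70*31+94)%997=270 -> [57, 270]
  L2: h(57,270)=(57*31+270)%997=43 -> [43]
  root = 43 == target 43  ** MATCH **
Candidate C: set leaf[1] = 38 -> leaves = [66, 38, 70, 72]
  L0: [66, 38, 70, 72]
  L1: h(66,38)=(66*31+38)%997=90 h(70,72)=(70*31+72)%997=248 -> [90, 248]
  L2: h(90,248)=(90*31+248)%997=47 -> [47]
  root = 47 != target 43
Candidate B produces the target root.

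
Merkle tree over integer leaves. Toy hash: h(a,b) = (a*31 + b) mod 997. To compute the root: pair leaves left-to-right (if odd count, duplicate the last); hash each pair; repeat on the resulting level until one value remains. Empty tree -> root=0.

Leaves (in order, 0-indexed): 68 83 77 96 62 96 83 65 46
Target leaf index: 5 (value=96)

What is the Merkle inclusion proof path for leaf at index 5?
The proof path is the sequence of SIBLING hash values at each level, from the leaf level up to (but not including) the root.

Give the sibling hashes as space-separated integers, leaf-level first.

Answer: 62 644 614 861

Derivation:
L0 (leaves): [68, 83, 77, 96, 62, 96, 83, 65, 46], target index=5
L1: h(68,83)=(68*31+83)%997=197 [pair 0] h(77,96)=(77*31+96)%997=489 [pair 1] h(62,96)=(62*31+96)%997=24 [pair 2] h(83,65)=(83*31+65)%997=644 [pair 3] h(46,46)=(46*31+46)%997=475 [pair 4] -> [197, 489, 24, 644, 475]
  Sibling for proof at L0: 62
L2: h(197,489)=(197*31+489)%997=614 [pair 0] h(24,644)=(24*31+644)%997=391 [pair 1] h(475,475)=(475*31+475)%997=245 [pair 2] -> [614, 391, 245]
  Sibling for proof at L1: 644
L3: h(614,391)=(614*31+391)%997=482 [pair 0] h(245,245)=(245*31+245)%997=861 [pair 1] -> [482, 861]
  Sibling for proof at L2: 614
L4: h(482,861)=(482*31+861)%997=848 [pair 0] -> [848]
  Sibling for proof at L3: 861
Root: 848
Proof path (sibling hashes from leaf to root): [62, 644, 614, 861]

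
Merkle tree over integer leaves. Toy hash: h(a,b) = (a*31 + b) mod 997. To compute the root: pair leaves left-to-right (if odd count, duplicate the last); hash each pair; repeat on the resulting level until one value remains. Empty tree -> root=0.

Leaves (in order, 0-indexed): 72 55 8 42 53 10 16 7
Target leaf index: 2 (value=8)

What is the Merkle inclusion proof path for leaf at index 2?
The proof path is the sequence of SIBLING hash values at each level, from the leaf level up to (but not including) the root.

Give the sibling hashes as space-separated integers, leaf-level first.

Answer: 42 293 899

Derivation:
L0 (leaves): [72, 55, 8, 42, 53, 10, 16, 7], target index=2
L1: h(72,55)=(72*31+55)%997=293 [pair 0] h(8,42)=(8*31+42)%997=290 [pair 1] h(53,10)=(53*31+10)%997=656 [pair 2] h(16,7)=(16*31+7)%997=503 [pair 3] -> [293, 290, 656, 503]
  Sibling for proof at L0: 42
L2: h(293,290)=(293*31+290)%997=400 [pair 0] h(656,503)=(656*31+503)%997=899 [pair 1] -> [400, 899]
  Sibling for proof at L1: 293
L3: h(400,899)=(400*31+899)%997=338 [pair 0] -> [338]
  Sibling for proof at L2: 899
Root: 338
Proof path (sibling hashes from leaf to root): [42, 293, 899]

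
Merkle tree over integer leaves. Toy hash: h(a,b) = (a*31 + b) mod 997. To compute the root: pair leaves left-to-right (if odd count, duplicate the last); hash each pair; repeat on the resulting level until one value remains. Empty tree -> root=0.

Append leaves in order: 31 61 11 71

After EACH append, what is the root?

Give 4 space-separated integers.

After append 31 (leaves=[31]):
  L0: [31]
  root=31
After append 61 (leaves=[31, 61]):
  L0: [31, 61]
  L1: h(31,61)=(31*31+61)%997=25 -> [25]
  root=25
After append 11 (leaves=[31, 61, 11]):
  L0: [31, 61, 11]
  L1: h(31,61)=(31*31+61)%997=25 h(11,11)=(11*31+11)%997=352 -> [25, 352]
  L2: h(25,352)=(25*31+352)%997=130 -> [130]
  root=130
After append 71 (leaves=[31, 61, 11, 71]):
  L0: [31, 61, 11, 71]
  L1: h(31,61)=(31*31+61)%997=25 h(11,71)=(11*31+71)%997=412 -> [25, 412]
  L2: h(25,412)=(25*31+412)%997=190 -> [190]
  root=190

Answer: 31 25 130 190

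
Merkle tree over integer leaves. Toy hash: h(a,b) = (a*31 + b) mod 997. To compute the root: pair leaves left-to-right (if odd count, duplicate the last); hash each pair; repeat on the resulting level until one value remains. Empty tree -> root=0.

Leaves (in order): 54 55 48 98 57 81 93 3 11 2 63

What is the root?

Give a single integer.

L0: [54, 55, 48, 98, 57, 81, 93, 3, 11, 2, 63]
L1: h(54,55)=(54*31+55)%997=732 h(48,98)=(48*31+98)%997=589 h(57,81)=(57*31+81)%997=851 h(93,3)=(93*31+3)%997=892 h(11,2)=(11*31+2)%997=343 h(63,63)=(63*31+63)%997=22 -> [732, 589, 851, 892, 343, 22]
L2: h(732,589)=(732*31+589)%997=350 h(851,892)=(851*31+892)%997=354 h(343,22)=(343*31+22)%997=685 -> [350, 354, 685]
L3: h(350,354)=(350*31+354)%997=237 h(685,685)=(685*31+685)%997=983 -> [237, 983]
L4: h(237,983)=(237*31+983)%997=354 -> [354]

Answer: 354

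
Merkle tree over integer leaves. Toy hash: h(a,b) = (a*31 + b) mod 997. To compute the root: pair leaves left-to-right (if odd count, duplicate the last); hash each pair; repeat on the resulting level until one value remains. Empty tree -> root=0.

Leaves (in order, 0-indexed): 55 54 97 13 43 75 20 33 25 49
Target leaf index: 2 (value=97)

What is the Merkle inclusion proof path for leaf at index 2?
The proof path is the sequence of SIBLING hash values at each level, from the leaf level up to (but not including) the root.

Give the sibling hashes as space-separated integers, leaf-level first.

L0 (leaves): [55, 54, 97, 13, 43, 75, 20, 33, 25, 49], target index=2
L1: h(55,54)=(55*31+54)%997=762 [pair 0] h(97,13)=(97*31+13)%997=29 [pair 1] h(43,75)=(43*31+75)%997=411 [pair 2] h(20,33)=(20*31+33)%997=653 [pair 3] h(25,49)=(25*31+49)%997=824 [pair 4] -> [762, 29, 411, 653, 824]
  Sibling for proof at L0: 13
L2: h(762,29)=(762*31+29)%997=720 [pair 0] h(411,653)=(411*31+653)%997=433 [pair 1] h(824,824)=(824*31+824)%997=446 [pair 2] -> [720, 433, 446]
  Sibling for proof at L1: 762
L3: h(720,433)=(720*31+433)%997=819 [pair 0] h(446,446)=(446*31+446)%997=314 [pair 1] -> [819, 314]
  Sibling for proof at L2: 433
L4: h(819,314)=(819*31+314)%997=778 [pair 0] -> [778]
  Sibling for proof at L3: 314
Root: 778
Proof path (sibling hashes from leaf to root): [13, 762, 433, 314]

Answer: 13 762 433 314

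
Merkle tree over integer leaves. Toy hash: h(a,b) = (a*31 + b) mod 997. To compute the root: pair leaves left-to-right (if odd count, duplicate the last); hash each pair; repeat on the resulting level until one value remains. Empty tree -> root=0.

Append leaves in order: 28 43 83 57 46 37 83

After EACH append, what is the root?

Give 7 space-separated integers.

After append 28 (leaves=[28]):
  L0: [28]
  root=28
After append 43 (leaves=[28, 43]):
  L0: [28, 43]
  L1: h(28,43)=(28*31+43)%997=911 -> [911]
  root=911
After append 83 (leaves=[28, 43, 83]):
  L0: [28, 43, 83]
  L1: h(28,43)=(28*31+43)%997=911 h(83,83)=(83*31+83)%997=662 -> [911, 662]
  L2: h(911,662)=(911*31+662)%997=987 -> [987]
  root=987
After append 57 (leaves=[28, 43, 83, 57]):
  L0: [28, 43, 83, 57]
  L1: h(28,43)=(28*31+43)%997=911 h(83,57)=(83*31+57)%997=636 -> [911, 636]
  L2: h(911,636)=(911*31+636)%997=961 -> [961]
  root=961
After append 46 (leaves=[28, 43, 83, 57, 46]):
  L0: [28, 43, 83, 57, 46]
  L1: h(28,43)=(28*31+43)%997=911 h(83,57)=(83*31+57)%997=636 h(46,46)=(46*31+46)%997=475 -> [911, 636, 475]
  L2: h(911,636)=(911*31+636)%997=961 h(475,475)=(475*31+475)%997=245 -> [961, 245]
  L3: h(961,245)=(961*31+245)%997=126 -> [126]
  root=126
After append 37 (leaves=[28, 43, 83, 57, 46, 37]):
  L0: [28, 43, 83, 57, 46, 37]
  L1: h(28,43)=(28*31+43)%997=911 h(83,57)=(83*31+57)%997=636 h(46,37)=(46*31+37)%997=466 -> [911, 636, 466]
  L2: h(911,636)=(911*31+636)%997=961 h(466,466)=(466*31+466)%997=954 -> [961, 954]
  L3: h(961,954)=(961*31+954)%997=835 -> [835]
  root=835
After append 83 (leaves=[28, 43, 83, 57, 46, 37, 83]):
  L0: [28, 43, 83, 57, 46, 37, 83]
  L1: h(28,43)=(28*31+43)%997=911 h(83,57)=(83*31+57)%997=636 h(46,37)=(46*31+37)%997=466 h(83,83)=(83*31+83)%997=662 -> [911, 636, 466, 662]
  L2: h(911,636)=(911*31+636)%997=961 h(466,662)=(466*31+662)%997=153 -> [961, 153]
  L3: h(961,153)=(961*31+153)%997=34 -> [34]
  root=34

Answer: 28 911 987 961 126 835 34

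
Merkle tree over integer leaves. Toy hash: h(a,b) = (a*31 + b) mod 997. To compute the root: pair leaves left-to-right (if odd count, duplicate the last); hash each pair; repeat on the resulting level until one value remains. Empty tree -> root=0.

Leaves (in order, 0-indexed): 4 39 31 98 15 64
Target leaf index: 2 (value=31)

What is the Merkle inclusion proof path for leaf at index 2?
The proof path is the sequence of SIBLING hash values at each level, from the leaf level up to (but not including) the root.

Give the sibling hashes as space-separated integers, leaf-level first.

Answer: 98 163 976

Derivation:
L0 (leaves): [4, 39, 31, 98, 15, 64], target index=2
L1: h(4,39)=(4*31+39)%997=163 [pair 0] h(31,98)=(31*31+98)%997=62 [pair 1] h(15,64)=(15*31+64)%997=529 [pair 2] -> [163, 62, 529]
  Sibling for proof at L0: 98
L2: h(163,62)=(163*31+62)%997=130 [pair 0] h(529,529)=(529*31+529)%997=976 [pair 1] -> [130, 976]
  Sibling for proof at L1: 163
L3: h(130,976)=(130*31+976)%997=21 [pair 0] -> [21]
  Sibling for proof at L2: 976
Root: 21
Proof path (sibling hashes from leaf to root): [98, 163, 976]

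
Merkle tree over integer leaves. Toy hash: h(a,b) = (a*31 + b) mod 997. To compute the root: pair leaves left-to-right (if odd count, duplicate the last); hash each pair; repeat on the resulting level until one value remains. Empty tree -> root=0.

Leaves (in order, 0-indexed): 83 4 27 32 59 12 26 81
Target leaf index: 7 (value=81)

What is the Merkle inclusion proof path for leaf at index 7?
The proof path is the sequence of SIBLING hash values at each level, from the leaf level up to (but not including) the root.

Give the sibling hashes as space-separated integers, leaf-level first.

Answer: 26 844 996

Derivation:
L0 (leaves): [83, 4, 27, 32, 59, 12, 26, 81], target index=7
L1: h(83,4)=(83*31+4)%997=583 [pair 0] h(27,32)=(27*31+32)%997=869 [pair 1] h(59,12)=(59*31+12)%997=844 [pair 2] h(26,81)=(26*31+81)%997=887 [pair 3] -> [583, 869, 844, 887]
  Sibling for proof at L0: 26
L2: h(583,869)=(583*31+869)%997=996 [pair 0] h(844,887)=(844*31+887)%997=132 [pair 1] -> [996, 132]
  Sibling for proof at L1: 844
L3: h(996,132)=(996*31+132)%997=101 [pair 0] -> [101]
  Sibling for proof at L2: 996
Root: 101
Proof path (sibling hashes from leaf to root): [26, 844, 996]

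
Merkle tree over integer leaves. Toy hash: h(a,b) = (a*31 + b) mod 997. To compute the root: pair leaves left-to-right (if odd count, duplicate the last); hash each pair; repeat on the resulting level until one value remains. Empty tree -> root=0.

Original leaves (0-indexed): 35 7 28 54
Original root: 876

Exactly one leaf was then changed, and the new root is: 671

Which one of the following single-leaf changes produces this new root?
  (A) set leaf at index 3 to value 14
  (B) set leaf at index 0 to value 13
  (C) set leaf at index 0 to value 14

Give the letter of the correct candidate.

Answer: B

Derivation:
Original leaves: [35, 7, 28, 54]
Target new root: 671
Try each candidate change and compute the resulting root:
Candidate A: set leaf[3] = 14 -> leaves = [35, 7, 28, 14]
  L0: [35, 7, 28, 14]
  L1: h(35,7)=(35*31+7)%997=95 h(28,14)=(28*31+14)%997=882 -> [95, 882]
  L2: h(95,882)=(95*31+882)%997=836 -> [836]
  root = 836 != target 671
Candidate B: set leaf[0] = 13 -> leaves = [13, 7, 28, 54]
  L0: [13, 7, 28, 54]
  L1: h(13,7)=(13*31+7)%997=410 h(28,54)=(28*31+54)%997=922 -> [410, 922]
  L2: h(410,922)=(410*31+922)%997=671 -> [671]
  root = 671 == target 671  ** MATCH **
Candidate C: set leaf[0] = 14 -> leaves = [14, 7, 28, 54]
  L0: [14, 7, 28, 54]
  L1: h(14,7)=(14*31+7)%997=441 h(28,54)=(28*31+54)%997=922 -> [441, 922]
  L2: h(441,922)=(441*31+922)%997=635 -> [635]
  root = 635 != target 671
Candidate B produces the target root.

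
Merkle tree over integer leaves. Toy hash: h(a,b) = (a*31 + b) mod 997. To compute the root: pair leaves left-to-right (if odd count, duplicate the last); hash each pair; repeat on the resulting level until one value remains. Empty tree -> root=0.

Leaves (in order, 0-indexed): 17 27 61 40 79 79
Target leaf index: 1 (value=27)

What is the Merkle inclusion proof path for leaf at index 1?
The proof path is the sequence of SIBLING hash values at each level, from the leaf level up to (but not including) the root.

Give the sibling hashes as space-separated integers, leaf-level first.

L0 (leaves): [17, 27, 61, 40, 79, 79], target index=1
L1: h(17,27)=(17*31+27)%997=554 [pair 0] h(61,40)=(61*31+40)%997=934 [pair 1] h(79,79)=(79*31+79)%997=534 [pair 2] -> [554, 934, 534]
  Sibling for proof at L0: 17
L2: h(554,934)=(554*31+934)%997=162 [pair 0] h(534,534)=(534*31+534)%997=139 [pair 1] -> [162, 139]
  Sibling for proof at L1: 934
L3: h(162,139)=(162*31+139)%997=176 [pair 0] -> [176]
  Sibling for proof at L2: 139
Root: 176
Proof path (sibling hashes from leaf to root): [17, 934, 139]

Answer: 17 934 139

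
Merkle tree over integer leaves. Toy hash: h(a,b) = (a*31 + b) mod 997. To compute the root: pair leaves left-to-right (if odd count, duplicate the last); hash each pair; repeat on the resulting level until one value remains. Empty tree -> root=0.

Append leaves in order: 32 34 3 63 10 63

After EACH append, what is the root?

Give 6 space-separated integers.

Answer: 32 29 995 58 74 773

Derivation:
After append 32 (leaves=[32]):
  L0: [32]
  root=32
After append 34 (leaves=[32, 34]):
  L0: [32, 34]
  L1: h(32,34)=(32*31+34)%997=29 -> [29]
  root=29
After append 3 (leaves=[32, 34, 3]):
  L0: [32, 34, 3]
  L1: h(32,34)=(32*31+34)%997=29 h(3,3)=(3*31+3)%997=96 -> [29, 96]
  L2: h(29,96)=(29*31+96)%997=995 -> [995]
  root=995
After append 63 (leaves=[32, 34, 3, 63]):
  L0: [32, 34, 3, 63]
  L1: h(32,34)=(32*31+34)%997=29 h(3,63)=(3*31+63)%997=156 -> [29, 156]
  L2: h(29,156)=(29*31+156)%997=58 -> [58]
  root=58
After append 10 (leaves=[32, 34, 3, 63, 10]):
  L0: [32, 34, 3, 63, 10]
  L1: h(32,34)=(32*31+34)%997=29 h(3,63)=(3*31+63)%997=156 h(10,10)=(10*31+10)%997=320 -> [29, 156, 320]
  L2: h(29,156)=(29*31+156)%997=58 h(320,320)=(320*31+320)%997=270 -> [58, 270]
  L3: h(58,270)=(58*31+270)%997=74 -> [74]
  root=74
After append 63 (leaves=[32, 34, 3, 63, 10, 63]):
  L0: [32, 34, 3, 63, 10, 63]
  L1: h(32,34)=(32*31+34)%997=29 h(3,63)=(3*31+63)%997=156 h(10,63)=(10*31+63)%997=373 -> [29, 156, 373]
  L2: h(29,156)=(29*31+156)%997=58 h(373,373)=(373*31+373)%997=969 -> [58, 969]
  L3: h(58,969)=(58*31+969)%997=773 -> [773]
  root=773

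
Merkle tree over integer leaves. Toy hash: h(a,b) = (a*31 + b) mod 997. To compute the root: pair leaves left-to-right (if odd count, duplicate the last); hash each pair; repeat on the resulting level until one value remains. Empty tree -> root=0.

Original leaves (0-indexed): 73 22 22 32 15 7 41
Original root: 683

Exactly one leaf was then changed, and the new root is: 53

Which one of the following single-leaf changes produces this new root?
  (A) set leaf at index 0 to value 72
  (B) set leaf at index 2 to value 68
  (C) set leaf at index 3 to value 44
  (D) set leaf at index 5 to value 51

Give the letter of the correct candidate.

Answer: D

Derivation:
Original leaves: [73, 22, 22, 32, 15, 7, 41]
Target new root: 53
Try each candidate change and compute the resulting root:
Candidate A: set leaf[0] = 72 -> leaves = [72, 22, 22, 32, 15, 7, 41]
  L0: [72, 22, 22, 32, 15, 7, 41]
  L1: h(72,22)=(72*31+22)%997=260 h(22,32)=(22*31+32)%997=714 h(15,7)=(15*31+7)%997=472 h(41,41)=(41*31+41)%997=315 -> [260, 714, 472, 315]
  L2: h(260,714)=(260*31+714)%997=798 h(472,315)=(472*31+315)%997=989 -> [798, 989]
  L3: h(798,989)=(798*31+989)%997=802 -> [802]
  root = 802 != target 53
Candidate B: set leaf[2] = 68 -> leaves = [73, 22, 68, 32, 15, 7, 41]
  L0: [73, 22, 68, 32, 15, 7, 41]
  L1: h(73,22)=(73*31+22)%997=291 h(68,32)=(68*31+32)%997=146 h(15,7)=(15*31+7)%997=472 h(41,41)=(41*31+41)%997=315 -> [291, 146, 472, 315]
  L2: h(291,146)=(291*31+146)%997=194 h(472,315)=(472*31+315)%997=989 -> [194, 989]
  L3: h(194,989)=(194*31+989)%997=24 -> [24]
  root = 24 != target 53
Candidate C: set leaf[3] = 44 -> leaves = [73, 22, 22, 44, 15, 7, 41]
  L0: [73, 22, 22, 44, 15, 7, 41]
  L1: h(73,22)=(73*31+22)%997=291 h(22,44)=(22*31+44)%997=726 h(15,7)=(15*31+7)%997=472 h(41,41)=(41*31+41)%997=315 -> [291, 726, 472, 315]
  L2: h(291,726)=(291*31+726)%997=774 h(472,315)=(472*31+315)%997=989 -> [774, 989]
  L3: h(774,989)=(774*31+989)%997=58 -> [58]
  root = 58 != target 53
Candidate D: set leaf[5] = 51 -> leaves = [73, 22, 22, 32, 15, 51, 41]
  L0: [73, 22, 22, 32, 15, 51, 41]
  L1: h(73,22)=(73*31+22)%997=291 h(22,32)=(22*31+32)%997=714 h(15,51)=(15*31+51)%997=516 h(41,41)=(41*31+41)%997=315 -> [291, 714, 516, 315]
  L2: h(291,714)=(291*31+714)%997=762 h(516,315)=(516*31+315)%997=359 -> [762, 359]
  L3: h(762,359)=(762*31+359)%997=53 -> [53]
  root = 53 == target 53  ** MATCH **
Candidate D produces the target root.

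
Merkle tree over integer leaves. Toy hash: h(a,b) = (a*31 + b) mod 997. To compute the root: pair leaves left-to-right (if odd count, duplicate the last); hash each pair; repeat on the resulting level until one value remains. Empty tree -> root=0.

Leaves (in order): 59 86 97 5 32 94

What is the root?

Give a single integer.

L0: [59, 86, 97, 5, 32, 94]
L1: h(59,86)=(59*31+86)%997=918 h(97,5)=(97*31+5)%997=21 h(32,94)=(32*31+94)%997=89 -> [918, 21, 89]
L2: h(918,21)=(918*31+21)%997=563 h(89,89)=(89*31+89)%997=854 -> [563, 854]
L3: h(563,854)=(563*31+854)%997=361 -> [361]

Answer: 361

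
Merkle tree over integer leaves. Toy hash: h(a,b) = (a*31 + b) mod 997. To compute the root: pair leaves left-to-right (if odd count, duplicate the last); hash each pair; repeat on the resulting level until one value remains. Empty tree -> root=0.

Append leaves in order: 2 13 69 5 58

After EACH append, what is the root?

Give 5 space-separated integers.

Answer: 2 75 545 481 525

Derivation:
After append 2 (leaves=[2]):
  L0: [2]
  root=2
After append 13 (leaves=[2, 13]):
  L0: [2, 13]
  L1: h(2,13)=(2*31+13)%997=75 -> [75]
  root=75
After append 69 (leaves=[2, 13, 69]):
  L0: [2, 13, 69]
  L1: h(2,13)=(2*31+13)%997=75 h(69,69)=(69*31+69)%997=214 -> [75, 214]
  L2: h(75,214)=(75*31+214)%997=545 -> [545]
  root=545
After append 5 (leaves=[2, 13, 69, 5]):
  L0: [2, 13, 69, 5]
  L1: h(2,13)=(2*31+13)%997=75 h(69,5)=(69*31+5)%997=150 -> [75, 150]
  L2: h(75,150)=(75*31+150)%997=481 -> [481]
  root=481
After append 58 (leaves=[2, 13, 69, 5, 58]):
  L0: [2, 13, 69, 5, 58]
  L1: h(2,13)=(2*31+13)%997=75 h(69,5)=(69*31+5)%997=150 h(58,58)=(58*31+58)%997=859 -> [75, 150, 859]
  L2: h(75,150)=(75*31+150)%997=481 h(859,859)=(859*31+859)%997=569 -> [481, 569]
  L3: h(481,569)=(481*31+569)%997=525 -> [525]
  root=525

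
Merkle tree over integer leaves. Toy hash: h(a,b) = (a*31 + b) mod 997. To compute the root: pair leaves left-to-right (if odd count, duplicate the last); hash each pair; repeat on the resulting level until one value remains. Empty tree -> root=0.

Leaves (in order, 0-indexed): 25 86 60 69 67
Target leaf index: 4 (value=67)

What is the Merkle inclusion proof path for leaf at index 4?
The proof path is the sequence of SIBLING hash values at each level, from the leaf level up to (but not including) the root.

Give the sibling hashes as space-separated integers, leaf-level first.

Answer: 67 150 704

Derivation:
L0 (leaves): [25, 86, 60, 69, 67], target index=4
L1: h(25,86)=(25*31+86)%997=861 [pair 0] h(60,69)=(60*31+69)%997=932 [pair 1] h(67,67)=(67*31+67)%997=150 [pair 2] -> [861, 932, 150]
  Sibling for proof at L0: 67
L2: h(861,932)=(861*31+932)%997=704 [pair 0] h(150,150)=(150*31+150)%997=812 [pair 1] -> [704, 812]
  Sibling for proof at L1: 150
L3: h(704,812)=(704*31+812)%997=702 [pair 0] -> [702]
  Sibling for proof at L2: 704
Root: 702
Proof path (sibling hashes from leaf to root): [67, 150, 704]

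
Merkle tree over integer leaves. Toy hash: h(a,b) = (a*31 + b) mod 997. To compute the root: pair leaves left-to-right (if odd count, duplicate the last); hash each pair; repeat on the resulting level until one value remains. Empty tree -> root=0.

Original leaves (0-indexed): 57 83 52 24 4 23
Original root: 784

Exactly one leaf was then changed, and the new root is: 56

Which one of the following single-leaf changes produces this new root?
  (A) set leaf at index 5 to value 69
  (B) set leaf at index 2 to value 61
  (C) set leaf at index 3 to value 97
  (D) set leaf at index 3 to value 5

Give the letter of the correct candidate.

Answer: C

Derivation:
Original leaves: [57, 83, 52, 24, 4, 23]
Target new root: 56
Try each candidate change and compute the resulting root:
Candidate A: set leaf[5] = 69 -> leaves = [57, 83, 52, 24, 4, 69]
  L0: [57, 83, 52, 24, 4, 69]
  L1: h(57,83)=(57*31+83)%997=853 h(52,24)=(52*31+24)%997=639 h(4,69)=(4*31+69)%997=193 -> [853, 639, 193]
  L2: h(853,639)=(853*31+639)%997=163 h(193,193)=(193*31+193)%997=194 -> [163, 194]
  L3: h(163,194)=(163*31+194)%997=262 -> [262]
  root = 262 != target 56
Candidate B: set leaf[2] = 61 -> leaves = [57, 83, 61, 24, 4, 23]
  L0: [57, 83, 61, 24, 4, 23]
  L1: h(57,83)=(57*31+83)%997=853 h(61,24)=(61*31+24)%997=918 h(4,23)=(4*31+23)%997=147 -> [853, 918, 147]
  L2: h(853,918)=(853*31+918)%997=442 h(147,147)=(147*31+147)%997=716 -> [442, 716]
  L3: h(442,716)=(442*31+716)%997=460 -> [460]
  root = 460 != target 56
Candidate C: set leaf[3] = 97 -> leaves = [57, 83, 52, 97, 4, 23]
  L0: [57, 83, 52, 97, 4, 23]
  L1: h(57,83)=(57*31+83)%997=853 h(52,97)=(52*31+97)%997=712 h(4,23)=(4*31+23)%997=147 -> [853, 712, 147]
  L2: h(853,712)=(853*31+712)%997=236 h(147,147)=(147*31+147)%997=716 -> [236, 716]
  L3: h(236,716)=(236*31+716)%997=56 -> [56]
  root = 56 == target 56  ** MATCH **
Candidate D: set leaf[3] = 5 -> leaves = [57, 83, 52, 5, 4, 23]
  L0: [57, 83, 52, 5, 4, 23]
  L1: h(57,83)=(57*31+83)%997=853 h(52,5)=(52*31+5)%997=620 h(4,23)=(4*31+23)%997=147 -> [853, 620, 147]
  L2: h(853,620)=(853*31+620)%997=144 h(147,147)=(147*31+147)%997=716 -> [144, 716]
  L3: h(144,716)=(144*31+716)%997=195 -> [195]
  root = 195 != target 56
Candidate C produces the target root.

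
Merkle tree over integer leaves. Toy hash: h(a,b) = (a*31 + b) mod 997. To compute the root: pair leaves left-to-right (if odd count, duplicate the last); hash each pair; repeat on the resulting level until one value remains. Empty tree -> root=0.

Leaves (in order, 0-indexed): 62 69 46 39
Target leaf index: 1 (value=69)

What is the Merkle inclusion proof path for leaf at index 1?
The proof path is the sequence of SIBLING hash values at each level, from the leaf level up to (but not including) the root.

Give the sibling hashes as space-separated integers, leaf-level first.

Answer: 62 468

Derivation:
L0 (leaves): [62, 69, 46, 39], target index=1
L1: h(62,69)=(62*31+69)%997=994 [pair 0] h(46,39)=(46*31+39)%997=468 [pair 1] -> [994, 468]
  Sibling for proof at L0: 62
L2: h(994,468)=(994*31+468)%997=375 [pair 0] -> [375]
  Sibling for proof at L1: 468
Root: 375
Proof path (sibling hashes from leaf to root): [62, 468]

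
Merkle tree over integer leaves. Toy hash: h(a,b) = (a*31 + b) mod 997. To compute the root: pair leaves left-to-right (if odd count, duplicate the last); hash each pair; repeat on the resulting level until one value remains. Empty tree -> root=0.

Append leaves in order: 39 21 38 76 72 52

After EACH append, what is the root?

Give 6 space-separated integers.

After append 39 (leaves=[39]):
  L0: [39]
  root=39
After append 21 (leaves=[39, 21]):
  L0: [39, 21]
  L1: h(39,21)=(39*31+21)%997=233 -> [233]
  root=233
After append 38 (leaves=[39, 21, 38]):
  L0: [39, 21, 38]
  L1: h(39,21)=(39*31+21)%997=233 h(38,38)=(38*31+38)%997=219 -> [233, 219]
  L2: h(233,219)=(233*31+219)%997=463 -> [463]
  root=463
After append 76 (leaves=[39, 21, 38, 76]):
  L0: [39, 21, 38, 76]
  L1: h(39,21)=(39*31+21)%997=233 h(38,76)=(38*31+76)%997=257 -> [233, 257]
  L2: h(233,257)=(233*31+257)%997=501 -> [501]
  root=501
After append 72 (leaves=[39, 21, 38, 76, 72]):
  L0: [39, 21, 38, 76, 72]
  L1: h(39,21)=(39*31+21)%997=233 h(38,76)=(38*31+76)%997=257 h(72,72)=(72*31+72)%997=310 -> [233, 257, 310]
  L2: h(233,257)=(233*31+257)%997=501 h(310,310)=(310*31+310)%997=947 -> [501, 947]
  L3: h(501,947)=(501*31+947)%997=526 -> [526]
  root=526
After append 52 (leaves=[39, 21, 38, 76, 72, 52]):
  L0: [39, 21, 38, 76, 72, 52]
  L1: h(39,21)=(39*31+21)%997=233 h(38,76)=(38*31+76)%997=257 h(72,52)=(72*31+52)%997=290 -> [233, 257, 290]
  L2: h(233,257)=(233*31+257)%997=501 h(290,290)=(290*31+290)%997=307 -> [501, 307]
  L3: h(501,307)=(501*31+307)%997=883 -> [883]
  root=883

Answer: 39 233 463 501 526 883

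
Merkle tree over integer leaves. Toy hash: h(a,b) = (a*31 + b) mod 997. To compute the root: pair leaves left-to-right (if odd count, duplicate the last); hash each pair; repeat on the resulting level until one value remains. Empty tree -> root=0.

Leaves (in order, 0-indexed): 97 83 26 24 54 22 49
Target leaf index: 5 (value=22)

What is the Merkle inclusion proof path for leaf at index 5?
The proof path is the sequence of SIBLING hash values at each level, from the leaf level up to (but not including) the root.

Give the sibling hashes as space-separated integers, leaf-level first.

L0 (leaves): [97, 83, 26, 24, 54, 22, 49], target index=5
L1: h(97,83)=(97*31+83)%997=99 [pair 0] h(26,24)=(26*31+24)%997=830 [pair 1] h(54,22)=(54*31+22)%997=699 [pair 2] h(49,49)=(49*31+49)%997=571 [pair 3] -> [99, 830, 699, 571]
  Sibling for proof at L0: 54
L2: h(99,830)=(99*31+830)%997=908 [pair 0] h(699,571)=(699*31+571)%997=306 [pair 1] -> [908, 306]
  Sibling for proof at L1: 571
L3: h(908,306)=(908*31+306)%997=538 [pair 0] -> [538]
  Sibling for proof at L2: 908
Root: 538
Proof path (sibling hashes from leaf to root): [54, 571, 908]

Answer: 54 571 908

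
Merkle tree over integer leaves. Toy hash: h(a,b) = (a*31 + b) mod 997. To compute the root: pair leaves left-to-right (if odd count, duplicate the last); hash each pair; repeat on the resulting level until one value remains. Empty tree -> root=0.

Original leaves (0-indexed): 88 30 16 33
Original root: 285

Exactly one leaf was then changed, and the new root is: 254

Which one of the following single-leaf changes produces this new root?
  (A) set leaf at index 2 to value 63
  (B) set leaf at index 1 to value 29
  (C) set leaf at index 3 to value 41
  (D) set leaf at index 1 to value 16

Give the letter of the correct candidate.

Answer: B

Derivation:
Original leaves: [88, 30, 16, 33]
Target new root: 254
Try each candidate change and compute the resulting root:
Candidate A: set leaf[2] = 63 -> leaves = [88, 30, 63, 33]
  L0: [88, 30, 63, 33]
  L1: h(88,30)=(88*31+30)%997=764 h(63,33)=(63*31+33)%997=989 -> [764, 989]
  L2: h(764,989)=(764*31+989)%997=745 -> [745]
  root = 745 != target 254
Candidate B: set leaf[1] = 29 -> leaves = [88, 29, 16, 33]
  L0: [88, 29, 16, 33]
  L1: h(88,29)=(88*31+29)%997=763 h(16,33)=(16*31+33)%997=529 -> [763, 529]
  L2: h(763,529)=(763*31+529)%997=254 -> [254]
  root = 254 == target 254  ** MATCH **
Candidate C: set leaf[3] = 41 -> leaves = [88, 30, 16, 41]
  L0: [88, 30, 16, 41]
  L1: h(88,30)=(88*31+30)%997=764 h(16,41)=(16*31+41)%997=537 -> [764, 537]
  L2: h(764,537)=(764*31+537)%997=293 -> [293]
  root = 293 != target 254
Candidate D: set leaf[1] = 16 -> leaves = [88, 16, 16, 33]
  L0: [88, 16, 16, 33]
  L1: h(88,16)=(88*31+16)%997=750 h(16,33)=(16*31+33)%997=529 -> [750, 529]
  L2: h(750,529)=(750*31+529)%997=848 -> [848]
  root = 848 != target 254
Candidate B produces the target root.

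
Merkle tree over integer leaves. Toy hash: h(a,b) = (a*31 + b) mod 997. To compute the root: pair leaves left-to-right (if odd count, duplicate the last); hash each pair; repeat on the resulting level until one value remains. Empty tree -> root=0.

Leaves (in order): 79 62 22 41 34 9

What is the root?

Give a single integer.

L0: [79, 62, 22, 41, 34, 9]
L1: h(79,62)=(79*31+62)%997=517 h(22,41)=(22*31+41)%997=723 h(34,9)=(34*31+9)%997=66 -> [517, 723, 66]
L2: h(517,723)=(517*31+723)%997=798 h(66,66)=(66*31+66)%997=118 -> [798, 118]
L3: h(798,118)=(798*31+118)%997=928 -> [928]

Answer: 928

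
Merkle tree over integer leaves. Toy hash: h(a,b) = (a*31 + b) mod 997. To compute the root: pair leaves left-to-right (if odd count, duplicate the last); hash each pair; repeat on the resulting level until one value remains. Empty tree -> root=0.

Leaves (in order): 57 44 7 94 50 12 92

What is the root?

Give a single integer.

L0: [57, 44, 7, 94, 50, 12, 92]
L1: h(57,44)=(57*31+44)%997=814 h(7,94)=(7*31+94)%997=311 h(50,12)=(50*31+12)%997=565 h(92,92)=(92*31+92)%997=950 -> [814, 311, 565, 950]
L2: h(814,311)=(814*31+311)%997=620 h(565,950)=(565*31+950)%997=519 -> [620, 519]
L3: h(620,519)=(620*31+519)%997=796 -> [796]

Answer: 796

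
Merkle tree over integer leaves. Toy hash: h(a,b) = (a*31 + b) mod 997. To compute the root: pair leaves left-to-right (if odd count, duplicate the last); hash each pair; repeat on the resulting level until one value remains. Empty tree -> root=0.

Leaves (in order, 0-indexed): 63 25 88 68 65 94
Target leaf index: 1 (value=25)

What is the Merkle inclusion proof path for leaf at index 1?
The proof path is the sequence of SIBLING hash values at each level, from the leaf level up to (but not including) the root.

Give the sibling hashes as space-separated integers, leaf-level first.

Answer: 63 802 689

Derivation:
L0 (leaves): [63, 25, 88, 68, 65, 94], target index=1
L1: h(63,25)=(63*31+25)%997=981 [pair 0] h(88,68)=(88*31+68)%997=802 [pair 1] h(65,94)=(65*31+94)%997=115 [pair 2] -> [981, 802, 115]
  Sibling for proof at L0: 63
L2: h(981,802)=(981*31+802)%997=306 [pair 0] h(115,115)=(115*31+115)%997=689 [pair 1] -> [306, 689]
  Sibling for proof at L1: 802
L3: h(306,689)=(306*31+689)%997=205 [pair 0] -> [205]
  Sibling for proof at L2: 689
Root: 205
Proof path (sibling hashes from leaf to root): [63, 802, 689]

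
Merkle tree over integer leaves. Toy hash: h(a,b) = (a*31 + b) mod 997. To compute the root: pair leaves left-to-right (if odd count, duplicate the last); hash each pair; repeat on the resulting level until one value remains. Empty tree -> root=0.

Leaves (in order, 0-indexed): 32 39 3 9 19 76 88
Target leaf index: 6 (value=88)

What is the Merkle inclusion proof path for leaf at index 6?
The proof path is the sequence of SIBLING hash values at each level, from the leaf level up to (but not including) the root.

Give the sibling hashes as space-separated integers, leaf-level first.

L0 (leaves): [32, 39, 3, 9, 19, 76, 88], target index=6
L1: h(32,39)=(32*31+39)%997=34 [pair 0] h(3,9)=(3*31+9)%997=102 [pair 1] h(19,76)=(19*31+76)%997=665 [pair 2] h(88,88)=(88*31+88)%997=822 [pair 3] -> [34, 102, 665, 822]
  Sibling for proof at L0: 88
L2: h(34,102)=(34*31+102)%997=159 [pair 0] h(665,822)=(665*31+822)%997=500 [pair 1] -> [159, 500]
  Sibling for proof at L1: 665
L3: h(159,500)=(159*31+500)%997=444 [pair 0] -> [444]
  Sibling for proof at L2: 159
Root: 444
Proof path (sibling hashes from leaf to root): [88, 665, 159]

Answer: 88 665 159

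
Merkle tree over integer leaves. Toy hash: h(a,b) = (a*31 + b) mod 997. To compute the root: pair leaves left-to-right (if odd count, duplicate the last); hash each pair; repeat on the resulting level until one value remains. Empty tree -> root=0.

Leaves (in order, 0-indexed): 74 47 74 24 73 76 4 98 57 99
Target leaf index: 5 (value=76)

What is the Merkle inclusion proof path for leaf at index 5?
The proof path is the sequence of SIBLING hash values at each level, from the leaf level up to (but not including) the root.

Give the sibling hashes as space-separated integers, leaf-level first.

Answer: 73 222 114 532

Derivation:
L0 (leaves): [74, 47, 74, 24, 73, 76, 4, 98, 57, 99], target index=5
L1: h(74,47)=(74*31+47)%997=347 [pair 0] h(74,24)=(74*31+24)%997=324 [pair 1] h(73,76)=(73*31+76)%997=345 [pair 2] h(4,98)=(4*31+98)%997=222 [pair 3] h(57,99)=(57*31+99)%997=869 [pair 4] -> [347, 324, 345, 222, 869]
  Sibling for proof at L0: 73
L2: h(347,324)=(347*31+324)%997=114 [pair 0] h(345,222)=(345*31+222)%997=947 [pair 1] h(869,869)=(869*31+869)%997=889 [pair 2] -> [114, 947, 889]
  Sibling for proof at L1: 222
L3: h(114,947)=(114*31+947)%997=493 [pair 0] h(889,889)=(889*31+889)%997=532 [pair 1] -> [493, 532]
  Sibling for proof at L2: 114
L4: h(493,532)=(493*31+532)%997=860 [pair 0] -> [860]
  Sibling for proof at L3: 532
Root: 860
Proof path (sibling hashes from leaf to root): [73, 222, 114, 532]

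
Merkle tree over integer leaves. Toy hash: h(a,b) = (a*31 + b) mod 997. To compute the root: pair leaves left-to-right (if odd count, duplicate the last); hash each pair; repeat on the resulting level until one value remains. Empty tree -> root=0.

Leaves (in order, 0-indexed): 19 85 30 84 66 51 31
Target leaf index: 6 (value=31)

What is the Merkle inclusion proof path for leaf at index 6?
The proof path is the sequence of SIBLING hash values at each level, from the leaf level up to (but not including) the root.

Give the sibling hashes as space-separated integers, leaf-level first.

Answer: 31 103 971

Derivation:
L0 (leaves): [19, 85, 30, 84, 66, 51, 31], target index=6
L1: h(19,85)=(19*31+85)%997=674 [pair 0] h(30,84)=(30*31+84)%997=17 [pair 1] h(66,51)=(66*31+51)%997=103 [pair 2] h(31,31)=(31*31+31)%997=992 [pair 3] -> [674, 17, 103, 992]
  Sibling for proof at L0: 31
L2: h(674,17)=(674*31+17)%997=971 [pair 0] h(103,992)=(103*31+992)%997=197 [pair 1] -> [971, 197]
  Sibling for proof at L1: 103
L3: h(971,197)=(971*31+197)%997=388 [pair 0] -> [388]
  Sibling for proof at L2: 971
Root: 388
Proof path (sibling hashes from leaf to root): [31, 103, 971]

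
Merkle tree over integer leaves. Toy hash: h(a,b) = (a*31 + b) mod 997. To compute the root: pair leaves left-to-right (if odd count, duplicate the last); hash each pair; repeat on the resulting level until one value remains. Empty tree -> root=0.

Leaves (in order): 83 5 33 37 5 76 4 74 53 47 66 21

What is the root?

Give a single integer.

Answer: 701

Derivation:
L0: [83, 5, 33, 37, 5, 76, 4, 74, 53, 47, 66, 21]
L1: h(83,5)=(83*31+5)%997=584 h(33,37)=(33*31+37)%997=63 h(5,76)=(5*31+76)%997=231 h(4,74)=(4*31+74)%997=198 h(53,47)=(53*31+47)%997=693 h(66,21)=(66*31+21)%997=73 -> [584, 63, 231, 198, 693, 73]
L2: h(584,63)=(584*31+63)%997=221 h(231,198)=(231*31+198)%997=380 h(693,73)=(693*31+73)%997=619 -> [221, 380, 619]
L3: h(221,380)=(221*31+380)%997=252 h(619,619)=(619*31+619)%997=865 -> [252, 865]
L4: h(252,865)=(252*31+865)%997=701 -> [701]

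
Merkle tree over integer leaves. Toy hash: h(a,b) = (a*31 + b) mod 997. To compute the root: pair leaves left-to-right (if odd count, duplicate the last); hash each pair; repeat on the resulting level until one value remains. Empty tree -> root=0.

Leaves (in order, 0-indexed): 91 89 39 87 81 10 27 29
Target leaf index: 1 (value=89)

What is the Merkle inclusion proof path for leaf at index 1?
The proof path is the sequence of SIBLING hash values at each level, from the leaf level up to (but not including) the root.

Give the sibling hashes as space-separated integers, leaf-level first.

L0 (leaves): [91, 89, 39, 87, 81, 10, 27, 29], target index=1
L1: h(91,89)=(91*31+89)%997=916 [pair 0] h(39,87)=(39*31+87)%997=299 [pair 1] h(81,10)=(81*31+10)%997=527 [pair 2] h(27,29)=(27*31+29)%997=866 [pair 3] -> [916, 299, 527, 866]
  Sibling for proof at L0: 91
L2: h(916,299)=(916*31+299)%997=779 [pair 0] h(527,866)=(527*31+866)%997=254 [pair 1] -> [779, 254]
  Sibling for proof at L1: 299
L3: h(779,254)=(779*31+254)%997=475 [pair 0] -> [475]
  Sibling for proof at L2: 254
Root: 475
Proof path (sibling hashes from leaf to root): [91, 299, 254]

Answer: 91 299 254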